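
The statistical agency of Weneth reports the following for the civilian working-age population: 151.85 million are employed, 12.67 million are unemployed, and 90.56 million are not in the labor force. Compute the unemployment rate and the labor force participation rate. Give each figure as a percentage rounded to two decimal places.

Labor force = employed + unemployed = 151.85 + 12.67 = 164.52 million.
Working-age population = 164.52 + 90.56 = 255.08 million.
Unemployment rate = 12.67 / 164.52 = 7.70%.
Labor force participation rate = 164.52 / 255.08 = 64.50%.

Unemployment rate ≈ 7.70%; labor force participation rate ≈ 64.50%.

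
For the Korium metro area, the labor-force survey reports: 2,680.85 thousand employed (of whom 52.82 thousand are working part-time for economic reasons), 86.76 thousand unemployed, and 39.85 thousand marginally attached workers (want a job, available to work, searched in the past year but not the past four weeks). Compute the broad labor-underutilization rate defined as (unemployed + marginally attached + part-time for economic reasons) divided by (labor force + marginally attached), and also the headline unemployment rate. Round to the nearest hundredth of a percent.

Broad underutilization rate ≈ 6.39%; headline unemployment rate ≈ 3.13%.

Labor force = 2,680.85 + 86.76 = 2,767.61 thousand.
Numerator = 86.76 + 39.85 + 52.82 = 179.43 thousand.
Denominator = 2,767.61 + 39.85 = 2,807.46 thousand.
Broad rate = 179.43 / 2,807.46 = 6.39%.
Headline unemployment rate = 86.76 / 2,767.61 = 3.13%.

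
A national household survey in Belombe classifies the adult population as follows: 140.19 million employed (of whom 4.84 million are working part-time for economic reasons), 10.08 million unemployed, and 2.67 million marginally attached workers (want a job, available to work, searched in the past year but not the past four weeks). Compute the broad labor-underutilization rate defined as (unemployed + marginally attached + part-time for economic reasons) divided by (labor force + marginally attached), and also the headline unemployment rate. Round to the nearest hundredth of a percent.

Broad underutilization rate ≈ 11.50%; headline unemployment rate ≈ 6.71%.

Labor force = 140.19 + 10.08 = 150.27 million.
Numerator = 10.08 + 2.67 + 4.84 = 17.59 million.
Denominator = 150.27 + 2.67 = 152.94 million.
Broad rate = 17.59 / 152.94 = 11.50%.
Headline unemployment rate = 10.08 / 150.27 = 6.71%.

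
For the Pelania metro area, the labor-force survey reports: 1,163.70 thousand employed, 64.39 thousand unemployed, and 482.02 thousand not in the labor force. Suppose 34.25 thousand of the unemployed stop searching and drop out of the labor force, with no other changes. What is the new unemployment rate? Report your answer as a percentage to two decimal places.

New unemployment rate ≈ 2.52%.

Initially, labor force = 1,163.70 + 64.39 = 1,228.09 thousand, so u = 64.39/1,228.09 = 5.24%.
After the change, unemployed and labor force both fall by 34.25 → E = 1,163.70, U = 30.14, labor force = 1,193.84 thousand.
New unemployment rate = 30.14 / 1,193.84 = 2.52%.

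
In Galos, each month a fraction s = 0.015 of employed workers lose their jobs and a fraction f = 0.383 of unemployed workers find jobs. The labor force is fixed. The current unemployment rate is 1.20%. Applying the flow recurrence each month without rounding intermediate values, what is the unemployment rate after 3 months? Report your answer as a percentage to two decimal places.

With a fixed labor force, u_{t+1} = u_t + s·(1−u_t) − f·u_t = u_t·(1−s−f) + s.
Here 1−s−f = 0.602 and s = 0.015.
u_1 = 0.012000 × 0.602 + 0.015 = 0.022224.
u_2 = 0.022224 × 0.602 + 0.015 = 0.028379.
u_3 = 0.028379 × 0.602 + 0.015 = 0.032084.

Unemployment rate after three months ≈ 3.21%.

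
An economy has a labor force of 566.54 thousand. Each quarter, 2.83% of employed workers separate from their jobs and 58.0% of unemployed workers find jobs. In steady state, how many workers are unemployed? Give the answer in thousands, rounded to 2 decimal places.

About 26.36 thousand are unemployed in steady state.

Steady-state unemployment rate u* = s/(s+f) = 2.83/(2.83+58.0) = 0.046523.
Unemployed = u* × labor force = 0.046523 × 566.54 ≈ 26.36 thousand.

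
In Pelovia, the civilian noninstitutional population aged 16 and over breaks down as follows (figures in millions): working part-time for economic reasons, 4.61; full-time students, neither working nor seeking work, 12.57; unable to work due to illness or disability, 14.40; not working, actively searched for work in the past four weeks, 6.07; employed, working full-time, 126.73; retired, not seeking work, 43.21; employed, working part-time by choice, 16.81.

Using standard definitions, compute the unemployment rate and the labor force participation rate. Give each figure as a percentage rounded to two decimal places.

Unemployment rate ≈ 3.94%; labor force participation rate ≈ 68.73%.

Employed = 4.61 + 126.73 + 16.81 = 148.15 million (anyone who worked, including part-time for economic reasons, counts as employed).
Unemployed = 6.07 million.
Labor force = 148.15 + 6.07 = 154.22 million.
Not in labor force = 12.57 + 14.40 + 43.21 = 70.18 million (those not working and not actively searching are outside the labor force).
Civilian working-age population = 154.22 + 70.18 = 224.40 million.
Unemployment rate = 6.07 / 154.22 = 3.94%.
Labor force participation rate = 154.22 / 224.40 = 68.73%.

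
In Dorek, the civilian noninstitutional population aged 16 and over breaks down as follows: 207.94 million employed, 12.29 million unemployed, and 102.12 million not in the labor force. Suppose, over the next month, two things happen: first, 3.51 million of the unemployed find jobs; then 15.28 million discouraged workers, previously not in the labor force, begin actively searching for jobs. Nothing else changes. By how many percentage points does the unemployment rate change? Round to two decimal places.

Initially, labor force = 207.94 + 12.29 = 220.23 million, so u = 12.29/220.23 = 5.58%.
After the first change, unemployed falls and employed rises by 3.51; labor force unchanged → E = 211.45, U = 8.78, labor force = 220.23 million.
After the second change, unemployed and labor force both rise by 15.28 → E = 211.45, U = 24.06, labor force = 235.51 million.
New unemployment rate = 24.06 / 235.51 = 10.22%.
Change = 10.22% − 5.58% = +4.64 percentage points.

The unemployment rate changes by +4.64 percentage points.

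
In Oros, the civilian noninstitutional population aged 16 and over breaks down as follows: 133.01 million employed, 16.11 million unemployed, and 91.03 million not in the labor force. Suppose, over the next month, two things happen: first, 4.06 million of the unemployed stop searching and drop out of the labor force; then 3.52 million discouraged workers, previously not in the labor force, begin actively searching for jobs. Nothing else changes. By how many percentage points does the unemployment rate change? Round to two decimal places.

The unemployment rate changes by −0.32 percentage points.

Initially, labor force = 133.01 + 16.11 = 149.12 million, so u = 16.11/149.12 = 10.80%.
After the first change, unemployed and labor force both fall by 4.06 → E = 133.01, U = 12.05, labor force = 145.06 million.
After the second change, unemployed and labor force both rise by 3.52 → E = 133.01, U = 15.57, labor force = 148.58 million.
New unemployment rate = 15.57 / 148.58 = 10.48%.
Change = 10.48% − 10.80% = −0.32 percentage points.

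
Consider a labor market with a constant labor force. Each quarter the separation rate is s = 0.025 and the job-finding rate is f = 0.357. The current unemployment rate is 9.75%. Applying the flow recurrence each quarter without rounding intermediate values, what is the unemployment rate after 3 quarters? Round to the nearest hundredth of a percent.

Unemployment rate after three quarters ≈ 7.30%.

With a fixed labor force, u_{t+1} = u_t + s·(1−u_t) − f·u_t = u_t·(1−s−f) + s.
Here 1−s−f = 0.618 and s = 0.025.
u_1 = 0.097500 × 0.618 + 0.025 = 0.085255.
u_2 = 0.085255 × 0.618 + 0.025 = 0.077688.
u_3 = 0.077688 × 0.618 + 0.025 = 0.073011.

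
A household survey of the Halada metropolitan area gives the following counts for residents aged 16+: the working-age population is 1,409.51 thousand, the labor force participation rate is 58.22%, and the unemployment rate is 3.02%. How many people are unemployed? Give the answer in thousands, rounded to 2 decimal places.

About 24.78 thousand are unemployed.

Labor force = 0.5822 × 1,409.51 = 820.62 thousand.
Unemployed = 0.0302 × 820.62 ≈ 24.78 thousand.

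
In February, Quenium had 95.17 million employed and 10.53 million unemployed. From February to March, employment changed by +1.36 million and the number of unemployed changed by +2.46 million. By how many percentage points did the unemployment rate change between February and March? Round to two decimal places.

February: labor force = 95.17 + 10.53 = 105.70; u = 10.53/105.70 = 9.96%.
March: labor force = 96.53 + 12.99 = 109.52; u = 12.99/109.52 = 11.86%.
Change = 11.86% − 9.96% = +1.90 pp.

The unemployment rate changed by +1.90 percentage points.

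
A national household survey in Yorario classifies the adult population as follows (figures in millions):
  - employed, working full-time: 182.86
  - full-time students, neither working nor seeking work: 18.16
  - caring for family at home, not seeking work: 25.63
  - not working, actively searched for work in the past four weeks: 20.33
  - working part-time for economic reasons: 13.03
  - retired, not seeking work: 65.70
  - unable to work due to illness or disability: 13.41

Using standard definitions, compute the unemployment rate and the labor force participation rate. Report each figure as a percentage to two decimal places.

Unemployment rate ≈ 9.40%; labor force participation rate ≈ 63.76%.

Employed = 182.86 + 13.03 = 195.89 million (anyone who worked, including part-time for economic reasons, counts as employed).
Unemployed = 20.33 million.
Labor force = 195.89 + 20.33 = 216.22 million.
Not in labor force = 18.16 + 25.63 + 65.70 + 13.41 = 122.90 million (those not working and not actively searching are outside the labor force).
Civilian working-age population = 216.22 + 122.90 = 339.12 million.
Unemployment rate = 20.33 / 216.22 = 9.40%.
Labor force participation rate = 216.22 / 339.12 = 63.76%.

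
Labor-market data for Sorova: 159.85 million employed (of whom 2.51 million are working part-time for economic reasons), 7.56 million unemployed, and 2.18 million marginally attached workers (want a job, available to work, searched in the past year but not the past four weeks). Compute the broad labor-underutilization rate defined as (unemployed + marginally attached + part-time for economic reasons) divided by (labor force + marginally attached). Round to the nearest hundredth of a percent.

Labor force = 159.85 + 7.56 = 167.41 million.
Numerator = 7.56 + 2.18 + 2.51 = 12.25 million.
Denominator = 167.41 + 2.18 = 169.59 million.
Broad rate = 12.25 / 169.59 = 7.22%.

Broad underutilization rate ≈ 7.22%.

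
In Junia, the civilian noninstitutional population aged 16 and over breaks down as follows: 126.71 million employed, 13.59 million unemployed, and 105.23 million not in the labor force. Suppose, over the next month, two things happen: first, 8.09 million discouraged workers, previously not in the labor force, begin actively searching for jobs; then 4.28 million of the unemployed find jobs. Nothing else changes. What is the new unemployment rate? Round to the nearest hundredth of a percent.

Initially, labor force = 126.71 + 13.59 = 140.30 million, so u = 13.59/140.30 = 9.69%.
After the first change, unemployed and labor force both rise by 8.09 → E = 126.71, U = 21.68, labor force = 148.39 million.
After the second change, unemployed falls and employed rises by 4.28; labor force unchanged → E = 130.99, U = 17.40, labor force = 148.39 million.
New unemployment rate = 17.40 / 148.39 = 11.73%.

New unemployment rate ≈ 11.73%.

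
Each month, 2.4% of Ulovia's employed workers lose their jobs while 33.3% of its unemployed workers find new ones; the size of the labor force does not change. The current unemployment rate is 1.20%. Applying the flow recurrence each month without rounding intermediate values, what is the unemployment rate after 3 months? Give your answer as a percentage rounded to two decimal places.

Unemployment rate after three months ≈ 5.25%.

With a fixed labor force, u_{t+1} = u_t + s·(1−u_t) − f·u_t = u_t·(1−s−f) + s.
Here 1−s−f = 0.643 and s = 0.024.
u_1 = 0.012000 × 0.643 + 0.024 = 0.031716.
u_2 = 0.031716 × 0.643 + 0.024 = 0.044393.
u_3 = 0.044393 × 0.643 + 0.024 = 0.052545.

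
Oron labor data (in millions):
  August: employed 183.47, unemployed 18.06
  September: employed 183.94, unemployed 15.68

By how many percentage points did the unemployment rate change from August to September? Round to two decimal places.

The unemployment rate changed by −1.11 percentage points.

August: labor force = 183.47 + 18.06 = 201.53; u = 18.06/201.53 = 8.96%.
September: labor force = 183.94 + 15.68 = 199.62; u = 15.68/199.62 = 7.85%.
Change = 7.85% − 8.96% = −1.11 pp.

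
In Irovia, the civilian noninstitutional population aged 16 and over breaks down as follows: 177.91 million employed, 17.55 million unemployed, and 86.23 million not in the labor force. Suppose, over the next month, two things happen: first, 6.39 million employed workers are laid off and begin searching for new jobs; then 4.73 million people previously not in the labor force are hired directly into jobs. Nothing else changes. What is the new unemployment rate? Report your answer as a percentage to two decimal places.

Initially, labor force = 177.91 + 17.55 = 195.46 million, so u = 17.55/195.46 = 8.98%.
After the first change, employed falls and unemployed rises by 6.39; labor force unchanged → E = 171.52, U = 23.94, labor force = 195.46 million.
After the second change, employed and labor force both rise by 4.73; unemployed unchanged → E = 176.25, U = 23.94, labor force = 200.19 million.
New unemployment rate = 23.94 / 200.19 = 11.96%.

New unemployment rate ≈ 11.96%.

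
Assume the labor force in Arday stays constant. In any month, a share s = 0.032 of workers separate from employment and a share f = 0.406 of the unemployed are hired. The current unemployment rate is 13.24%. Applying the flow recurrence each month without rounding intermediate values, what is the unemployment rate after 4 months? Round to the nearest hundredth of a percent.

Unemployment rate after four months ≈ 7.90%.

With a fixed labor force, u_{t+1} = u_t + s·(1−u_t) − f·u_t = u_t·(1−s−f) + s.
Here 1−s−f = 0.562 and s = 0.032.
u_1 = 0.132400 × 0.562 + 0.032 = 0.106409.
u_2 = 0.106409 × 0.562 + 0.032 = 0.091802.
u_3 = 0.091802 × 0.562 + 0.032 = 0.083593.
u_4 = 0.083593 × 0.562 + 0.032 = 0.078979.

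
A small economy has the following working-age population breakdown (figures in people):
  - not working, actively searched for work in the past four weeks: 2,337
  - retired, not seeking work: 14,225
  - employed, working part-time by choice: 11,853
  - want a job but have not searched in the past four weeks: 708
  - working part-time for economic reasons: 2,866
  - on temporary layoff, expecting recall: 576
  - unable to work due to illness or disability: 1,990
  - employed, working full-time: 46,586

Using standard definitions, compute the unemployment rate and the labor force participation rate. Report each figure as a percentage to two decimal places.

Unemployment rate ≈ 4.54%; labor force participation rate ≈ 79.14%.

Employed = 11,853 + 2,866 + 46,586 = 61,305 (anyone who worked, including part-time for economic reasons, counts as employed).
Unemployed = 2,337 + 576 = 2,913 (jobless and actively searching, or on temporary layoff).
Labor force = 61,305 + 2,913 = 64,218.
Not in labor force = 14,225 + 708 + 1,990 = 16,923 (those not working and not actively searching are outside the labor force — including those who want a job but have given up searching).
Civilian working-age population = 64,218 + 16,923 = 81,141.
Unemployment rate = 2,913 / 64,218 = 4.54%.
Labor force participation rate = 64,218 / 81,141 = 79.14%.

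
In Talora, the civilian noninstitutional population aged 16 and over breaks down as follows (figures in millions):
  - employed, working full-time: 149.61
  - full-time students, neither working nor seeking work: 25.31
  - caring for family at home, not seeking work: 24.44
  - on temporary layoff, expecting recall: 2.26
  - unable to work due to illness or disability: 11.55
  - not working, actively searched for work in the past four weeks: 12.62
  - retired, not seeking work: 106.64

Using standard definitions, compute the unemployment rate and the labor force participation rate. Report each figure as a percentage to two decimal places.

Employed = 149.61 million.
Unemployed = 2.26 + 12.62 = 14.88 million (jobless and actively searching, or on temporary layoff).
Labor force = 149.61 + 14.88 = 164.49 million.
Not in labor force = 25.31 + 24.44 + 11.55 + 106.64 = 167.94 million (those not working and not actively searching are outside the labor force).
Civilian working-age population = 164.49 + 167.94 = 332.43 million.
Unemployment rate = 14.88 / 164.49 = 9.05%.
Labor force participation rate = 164.49 / 332.43 = 49.48%.

Unemployment rate ≈ 9.05%; labor force participation rate ≈ 49.48%.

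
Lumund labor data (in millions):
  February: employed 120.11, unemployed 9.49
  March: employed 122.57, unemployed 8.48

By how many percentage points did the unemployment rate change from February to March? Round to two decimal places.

The unemployment rate changed by −0.85 percentage points.

February: labor force = 120.11 + 9.49 = 129.60; u = 9.49/129.60 = 7.32%.
March: labor force = 122.57 + 8.48 = 131.05; u = 8.48/131.05 = 6.47%.
Change = 6.47% − 7.32% = −0.85 pp.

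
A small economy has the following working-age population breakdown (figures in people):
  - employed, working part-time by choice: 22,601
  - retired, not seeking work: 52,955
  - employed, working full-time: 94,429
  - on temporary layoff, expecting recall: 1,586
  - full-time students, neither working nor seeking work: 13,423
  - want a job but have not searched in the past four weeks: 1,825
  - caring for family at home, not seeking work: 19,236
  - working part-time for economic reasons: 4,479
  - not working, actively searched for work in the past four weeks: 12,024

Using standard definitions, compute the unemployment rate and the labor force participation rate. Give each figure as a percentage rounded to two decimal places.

Unemployment rate ≈ 10.07%; labor force participation rate ≈ 60.71%.

Employed = 22,601 + 94,429 + 4,479 = 121,509 (anyone who worked, including part-time for economic reasons, counts as employed).
Unemployed = 1,586 + 12,024 = 13,610 (jobless and actively searching, or on temporary layoff).
Labor force = 121,509 + 13,610 = 135,119.
Not in labor force = 52,955 + 13,423 + 1,825 + 19,236 = 87,439 (those not working and not actively searching are outside the labor force — including those who want a job but have given up searching).
Civilian working-age population = 135,119 + 87,439 = 222,558.
Unemployment rate = 13,610 / 135,119 = 10.07%.
Labor force participation rate = 135,119 / 222,558 = 60.71%.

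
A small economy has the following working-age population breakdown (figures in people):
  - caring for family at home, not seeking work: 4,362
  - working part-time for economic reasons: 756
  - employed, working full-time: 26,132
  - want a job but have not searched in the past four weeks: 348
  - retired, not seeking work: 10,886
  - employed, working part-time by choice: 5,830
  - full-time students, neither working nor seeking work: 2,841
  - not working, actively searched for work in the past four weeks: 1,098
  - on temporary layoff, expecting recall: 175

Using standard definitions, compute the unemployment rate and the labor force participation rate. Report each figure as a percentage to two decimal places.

Unemployment rate ≈ 3.75%; labor force participation rate ≈ 64.83%.

Employed = 756 + 26,132 + 5,830 = 32,718 (anyone who worked, including part-time for economic reasons, counts as employed).
Unemployed = 1,098 + 175 = 1,273 (jobless and actively searching, or on temporary layoff).
Labor force = 32,718 + 1,273 = 33,991.
Not in labor force = 4,362 + 348 + 10,886 + 2,841 = 18,437 (those not working and not actively searching are outside the labor force — including those who want a job but have given up searching).
Civilian working-age population = 33,991 + 18,437 = 52,428.
Unemployment rate = 1,273 / 33,991 = 3.75%.
Labor force participation rate = 33,991 / 52,428 = 64.83%.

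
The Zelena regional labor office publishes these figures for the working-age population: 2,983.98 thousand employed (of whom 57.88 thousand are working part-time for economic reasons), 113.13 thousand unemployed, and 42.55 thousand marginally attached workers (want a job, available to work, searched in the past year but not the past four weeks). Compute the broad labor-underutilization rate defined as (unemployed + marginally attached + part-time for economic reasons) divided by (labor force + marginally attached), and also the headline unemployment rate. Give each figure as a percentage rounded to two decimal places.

Labor force = 2,983.98 + 113.13 = 3,097.11 thousand.
Numerator = 113.13 + 42.55 + 57.88 = 213.56 thousand.
Denominator = 3,097.11 + 42.55 = 3,139.66 thousand.
Broad rate = 213.56 / 3,139.66 = 6.80%.
Headline unemployment rate = 113.13 / 3,097.11 = 3.65%.

Broad underutilization rate ≈ 6.80%; headline unemployment rate ≈ 3.65%.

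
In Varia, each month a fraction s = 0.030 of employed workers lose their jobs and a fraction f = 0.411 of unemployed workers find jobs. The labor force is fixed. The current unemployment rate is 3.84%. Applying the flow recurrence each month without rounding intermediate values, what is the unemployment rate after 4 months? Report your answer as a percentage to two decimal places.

With a fixed labor force, u_{t+1} = u_t + s·(1−u_t) − f·u_t = u_t·(1−s−f) + s.
Here 1−s−f = 0.559 and s = 0.030.
u_1 = 0.038400 × 0.559 + 0.030 = 0.051466.
u_2 = 0.051466 × 0.559 + 0.030 = 0.058769.
u_3 = 0.058769 × 0.559 + 0.030 = 0.062852.
u_4 = 0.062852 × 0.559 + 0.030 = 0.065134.

Unemployment rate after four months ≈ 6.51%.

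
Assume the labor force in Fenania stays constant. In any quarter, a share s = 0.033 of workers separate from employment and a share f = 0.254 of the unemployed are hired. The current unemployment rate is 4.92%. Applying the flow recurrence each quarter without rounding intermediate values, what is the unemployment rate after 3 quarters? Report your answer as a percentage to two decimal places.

With a fixed labor force, u_{t+1} = u_t + s·(1−u_t) − f·u_t = u_t·(1−s−f) + s.
Here 1−s−f = 0.713 and s = 0.033.
u_1 = 0.049200 × 0.713 + 0.033 = 0.068080.
u_2 = 0.068080 × 0.713 + 0.033 = 0.081541.
u_3 = 0.081541 × 0.713 + 0.033 = 0.091139.

Unemployment rate after three quarters ≈ 9.11%.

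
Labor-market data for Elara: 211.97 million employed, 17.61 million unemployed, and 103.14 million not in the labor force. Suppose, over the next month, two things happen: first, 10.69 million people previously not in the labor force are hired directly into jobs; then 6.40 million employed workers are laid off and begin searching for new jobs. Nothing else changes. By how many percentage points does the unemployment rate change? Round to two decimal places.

Initially, labor force = 211.97 + 17.61 = 229.58 million, so u = 17.61/229.58 = 7.67%.
After the first change, employed and labor force both rise by 10.69; unemployed unchanged → E = 222.66, U = 17.61, labor force = 240.27 million.
After the second change, employed falls and unemployed rises by 6.40; labor force unchanged → E = 216.26, U = 24.01, labor force = 240.27 million.
New unemployment rate = 24.01 / 240.27 = 9.99%.
Change = 9.99% − 7.67% = +2.32 percentage points.

The unemployment rate changes by +2.32 percentage points.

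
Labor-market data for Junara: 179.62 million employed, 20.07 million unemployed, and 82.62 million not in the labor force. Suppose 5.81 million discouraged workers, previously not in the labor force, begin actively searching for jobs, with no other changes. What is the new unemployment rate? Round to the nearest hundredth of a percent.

Initially, labor force = 179.62 + 20.07 = 199.69 million, so u = 20.07/199.69 = 10.05%.
After the change, unemployed and labor force both rise by 5.81 → E = 179.62, U = 25.88, labor force = 205.50 million.
New unemployment rate = 25.88 / 205.50 = 12.59%.

New unemployment rate ≈ 12.59%.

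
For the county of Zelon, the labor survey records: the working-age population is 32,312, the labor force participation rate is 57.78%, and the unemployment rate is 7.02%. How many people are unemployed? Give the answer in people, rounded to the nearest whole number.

About 1,311 are unemployed.

Labor force = 0.5778 × 32,312 = 18,670.
Unemployed = 0.0702 × 18,670 ≈ 1,311.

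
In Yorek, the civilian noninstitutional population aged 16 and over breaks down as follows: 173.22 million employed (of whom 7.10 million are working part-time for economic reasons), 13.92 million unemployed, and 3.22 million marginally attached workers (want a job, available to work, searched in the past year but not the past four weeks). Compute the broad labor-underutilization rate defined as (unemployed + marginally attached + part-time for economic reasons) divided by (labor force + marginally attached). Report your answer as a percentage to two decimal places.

Broad underutilization rate ≈ 12.73%.

Labor force = 173.22 + 13.92 = 187.14 million.
Numerator = 13.92 + 3.22 + 7.10 = 24.24 million.
Denominator = 187.14 + 3.22 = 190.36 million.
Broad rate = 24.24 / 190.36 = 12.73%.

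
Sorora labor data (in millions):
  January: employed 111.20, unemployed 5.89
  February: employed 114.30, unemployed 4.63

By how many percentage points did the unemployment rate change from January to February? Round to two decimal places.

The unemployment rate changed by −1.14 percentage points.

January: labor force = 111.20 + 5.89 = 117.09; u = 5.89/117.09 = 5.03%.
February: labor force = 114.30 + 4.63 = 118.93; u = 4.63/118.93 = 3.89%.
Change = 3.89% − 5.03% = −1.14 pp.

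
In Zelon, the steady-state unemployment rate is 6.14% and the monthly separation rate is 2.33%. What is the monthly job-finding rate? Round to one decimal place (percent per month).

From u* = s/(s+f): f = s·(1−u)/u.
f = 2.33 × (1 − 0.0614) / 0.0614 = 2.1869 / 0.0614 ≈ 35.6% per month.

Job-finding rate ≈ 35.6% per month.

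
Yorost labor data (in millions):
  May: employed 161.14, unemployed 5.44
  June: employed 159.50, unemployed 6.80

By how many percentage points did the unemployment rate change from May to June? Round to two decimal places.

May: labor force = 161.14 + 5.44 = 166.58; u = 5.44/166.58 = 3.27%.
June: labor force = 159.50 + 6.80 = 166.30; u = 6.80/166.30 = 4.09%.
Change = 4.09% − 3.27% = +0.82 pp.

The unemployment rate changed by +0.82 percentage points.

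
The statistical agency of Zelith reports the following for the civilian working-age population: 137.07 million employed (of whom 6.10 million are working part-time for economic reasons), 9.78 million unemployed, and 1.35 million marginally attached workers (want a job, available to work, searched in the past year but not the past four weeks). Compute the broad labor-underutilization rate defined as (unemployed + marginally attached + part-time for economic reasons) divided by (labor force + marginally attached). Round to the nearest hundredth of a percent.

Broad underutilization rate ≈ 11.63%.

Labor force = 137.07 + 9.78 = 146.85 million.
Numerator = 9.78 + 1.35 + 6.10 = 17.23 million.
Denominator = 146.85 + 1.35 = 148.20 million.
Broad rate = 17.23 / 148.20 = 11.63%.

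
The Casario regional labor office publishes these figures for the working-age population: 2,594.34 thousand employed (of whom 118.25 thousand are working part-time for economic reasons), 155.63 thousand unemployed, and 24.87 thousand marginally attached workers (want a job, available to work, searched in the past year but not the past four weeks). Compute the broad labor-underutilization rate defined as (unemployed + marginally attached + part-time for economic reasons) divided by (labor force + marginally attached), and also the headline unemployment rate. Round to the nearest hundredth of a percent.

Broad underutilization rate ≈ 10.77%; headline unemployment rate ≈ 5.66%.

Labor force = 2,594.34 + 155.63 = 2,749.97 thousand.
Numerator = 155.63 + 24.87 + 118.25 = 298.75 thousand.
Denominator = 2,749.97 + 24.87 = 2,774.84 thousand.
Broad rate = 298.75 / 2,774.84 = 10.77%.
Headline unemployment rate = 155.63 / 2,749.97 = 5.66%.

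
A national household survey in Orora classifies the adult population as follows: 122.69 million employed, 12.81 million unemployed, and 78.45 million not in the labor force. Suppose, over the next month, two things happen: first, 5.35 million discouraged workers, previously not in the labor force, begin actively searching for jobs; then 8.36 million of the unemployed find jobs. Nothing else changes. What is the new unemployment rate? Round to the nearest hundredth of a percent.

New unemployment rate ≈ 6.96%.

Initially, labor force = 122.69 + 12.81 = 135.50 million, so u = 12.81/135.50 = 9.45%.
After the first change, unemployed and labor force both rise by 5.35 → E = 122.69, U = 18.16, labor force = 140.85 million.
After the second change, unemployed falls and employed rises by 8.36; labor force unchanged → E = 131.05, U = 9.80, labor force = 140.85 million.
New unemployment rate = 9.80 / 140.85 = 6.96%.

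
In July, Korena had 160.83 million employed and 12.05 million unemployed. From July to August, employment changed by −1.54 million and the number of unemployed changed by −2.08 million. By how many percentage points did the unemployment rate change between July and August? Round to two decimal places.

July: labor force = 160.83 + 12.05 = 172.88; u = 12.05/172.88 = 6.97%.
August: labor force = 159.29 + 9.97 = 169.26; u = 9.97/169.26 = 5.89%.
Change = 5.89% − 6.97% = −1.08 pp.

The unemployment rate changed by −1.08 percentage points.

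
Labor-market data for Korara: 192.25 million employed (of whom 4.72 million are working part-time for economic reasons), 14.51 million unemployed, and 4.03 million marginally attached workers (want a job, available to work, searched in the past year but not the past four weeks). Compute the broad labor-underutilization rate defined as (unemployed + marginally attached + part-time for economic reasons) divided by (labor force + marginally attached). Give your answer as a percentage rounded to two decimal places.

Broad underutilization rate ≈ 11.03%.

Labor force = 192.25 + 14.51 = 206.76 million.
Numerator = 14.51 + 4.03 + 4.72 = 23.26 million.
Denominator = 206.76 + 4.03 = 210.79 million.
Broad rate = 23.26 / 210.79 = 11.03%.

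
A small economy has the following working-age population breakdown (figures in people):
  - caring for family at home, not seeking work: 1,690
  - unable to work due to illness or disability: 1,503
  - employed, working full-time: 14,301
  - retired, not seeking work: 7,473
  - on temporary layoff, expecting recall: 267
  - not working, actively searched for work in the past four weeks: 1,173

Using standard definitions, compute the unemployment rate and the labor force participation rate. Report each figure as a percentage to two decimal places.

Employed = 14,301.
Unemployed = 267 + 1,173 = 1,440 (jobless and actively searching, or on temporary layoff).
Labor force = 14,301 + 1,440 = 15,741.
Not in labor force = 1,690 + 1,503 + 7,473 = 10,666 (those not working and not actively searching are outside the labor force).
Civilian working-age population = 15,741 + 10,666 = 26,407.
Unemployment rate = 1,440 / 15,741 = 9.15%.
Labor force participation rate = 15,741 / 26,407 = 59.61%.

Unemployment rate ≈ 9.15%; labor force participation rate ≈ 59.61%.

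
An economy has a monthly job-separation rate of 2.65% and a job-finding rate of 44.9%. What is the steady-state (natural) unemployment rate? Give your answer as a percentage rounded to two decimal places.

Steady-state unemployment rate ≈ 5.57%.

At steady state the flows balance: s·E = f·U, so U/(E+U) = s/(s+f).
u* = 2.65 / (2.65 + 44.9) = 2.65 / 47.55 = 5.57%.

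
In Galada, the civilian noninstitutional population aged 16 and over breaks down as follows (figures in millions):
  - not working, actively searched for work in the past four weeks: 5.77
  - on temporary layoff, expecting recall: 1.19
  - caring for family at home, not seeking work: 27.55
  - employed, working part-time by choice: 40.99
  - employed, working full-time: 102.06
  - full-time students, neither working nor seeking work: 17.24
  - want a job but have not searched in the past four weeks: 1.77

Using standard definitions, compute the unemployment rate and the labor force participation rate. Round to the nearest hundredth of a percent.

Unemployment rate ≈ 4.64%; labor force participation rate ≈ 76.31%.

Employed = 40.99 + 102.06 = 143.05 million.
Unemployed = 5.77 + 1.19 = 6.96 million (jobless and actively searching, or on temporary layoff).
Labor force = 143.05 + 6.96 = 150.01 million.
Not in labor force = 27.55 + 17.24 + 1.77 = 46.56 million (those not working and not actively searching are outside the labor force — including those who want a job but have given up searching).
Civilian working-age population = 150.01 + 46.56 = 196.57 million.
Unemployment rate = 6.96 / 150.01 = 4.64%.
Labor force participation rate = 150.01 / 196.57 = 76.31%.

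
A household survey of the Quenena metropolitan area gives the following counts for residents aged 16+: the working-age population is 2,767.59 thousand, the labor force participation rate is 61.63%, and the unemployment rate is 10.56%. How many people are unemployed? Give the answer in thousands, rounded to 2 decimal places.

About 180.12 thousand are unemployed.

Labor force = 0.6163 × 2,767.59 = 1,705.67 thousand.
Unemployed = 0.1056 × 1,705.67 ≈ 180.12 thousand.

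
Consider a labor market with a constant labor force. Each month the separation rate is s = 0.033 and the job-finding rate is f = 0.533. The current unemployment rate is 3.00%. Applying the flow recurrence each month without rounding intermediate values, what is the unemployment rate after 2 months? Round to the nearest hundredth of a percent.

Unemployment rate after two months ≈ 5.30%.

With a fixed labor force, u_{t+1} = u_t + s·(1−u_t) − f·u_t = u_t·(1−s−f) + s.
Here 1−s−f = 0.434 and s = 0.033.
u_1 = 0.030000 × 0.434 + 0.033 = 0.046020.
u_2 = 0.046020 × 0.434 + 0.033 = 0.052973.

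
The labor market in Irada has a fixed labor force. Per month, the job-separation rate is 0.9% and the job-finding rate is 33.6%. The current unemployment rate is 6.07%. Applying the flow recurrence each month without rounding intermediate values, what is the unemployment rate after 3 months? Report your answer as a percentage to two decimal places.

Unemployment rate after three months ≈ 3.58%.

With a fixed labor force, u_{t+1} = u_t + s·(1−u_t) − f·u_t = u_t·(1−s−f) + s.
Here 1−s−f = 0.655 and s = 0.009.
u_1 = 0.060700 × 0.655 + 0.009 = 0.048759.
u_2 = 0.048759 × 0.655 + 0.009 = 0.040937.
u_3 = 0.040937 × 0.655 + 0.009 = 0.035814.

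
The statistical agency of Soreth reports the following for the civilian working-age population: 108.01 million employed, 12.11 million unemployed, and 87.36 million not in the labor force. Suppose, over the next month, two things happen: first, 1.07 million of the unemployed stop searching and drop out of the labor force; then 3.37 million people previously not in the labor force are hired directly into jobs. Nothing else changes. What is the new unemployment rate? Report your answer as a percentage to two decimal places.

Initially, labor force = 108.01 + 12.11 = 120.12 million, so u = 12.11/120.12 = 10.08%.
After the first change, unemployed and labor force both fall by 1.07 → E = 108.01, U = 11.04, labor force = 119.05 million.
After the second change, employed and labor force both rise by 3.37; unemployed unchanged → E = 111.38, U = 11.04, labor force = 122.42 million.
New unemployment rate = 11.04 / 122.42 = 9.02%.

New unemployment rate ≈ 9.02%.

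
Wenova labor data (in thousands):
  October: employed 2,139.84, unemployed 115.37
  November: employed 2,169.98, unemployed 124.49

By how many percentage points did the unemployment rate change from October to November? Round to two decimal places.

October: labor force = 2,139.84 + 115.37 = 2,255.21; u = 115.37/2,255.21 = 5.12%.
November: labor force = 2,169.98 + 124.49 = 2,294.47; u = 124.49/2,294.47 = 5.43%.
Change = 5.43% − 5.12% = +0.31 pp.

The unemployment rate changed by +0.31 percentage points.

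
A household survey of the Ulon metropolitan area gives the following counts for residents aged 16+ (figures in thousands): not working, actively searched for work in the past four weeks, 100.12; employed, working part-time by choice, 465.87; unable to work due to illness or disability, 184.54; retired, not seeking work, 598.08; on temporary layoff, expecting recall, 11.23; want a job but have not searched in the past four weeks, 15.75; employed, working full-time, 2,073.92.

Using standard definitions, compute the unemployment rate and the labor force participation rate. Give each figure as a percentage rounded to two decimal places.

Unemployment rate ≈ 4.20%; labor force participation rate ≈ 76.86%.

Employed = 465.87 + 2,073.92 = 2,539.79 thousand.
Unemployed = 100.12 + 11.23 = 111.35 thousand (jobless and actively searching, or on temporary layoff).
Labor force = 2,539.79 + 111.35 = 2,651.14 thousand.
Not in labor force = 184.54 + 598.08 + 15.75 = 798.37 thousand (those not working and not actively searching are outside the labor force — including those who want a job but have given up searching).
Civilian working-age population = 2,651.14 + 798.37 = 3,449.51 thousand.
Unemployment rate = 111.35 / 2,651.14 = 4.20%.
Labor force participation rate = 2,651.14 / 3,449.51 = 76.86%.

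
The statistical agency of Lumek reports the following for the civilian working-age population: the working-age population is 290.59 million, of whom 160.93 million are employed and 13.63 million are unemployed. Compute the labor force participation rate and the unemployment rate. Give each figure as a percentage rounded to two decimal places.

Labor force participation rate ≈ 60.07%; unemployment rate ≈ 7.81%.

Labor force = employed + unemployed = 160.93 + 13.63 = 174.56 million.
Unemployment rate = 13.63 / 174.56 = 7.81%.
Labor force participation rate = 174.56 / 290.59 = 60.07%.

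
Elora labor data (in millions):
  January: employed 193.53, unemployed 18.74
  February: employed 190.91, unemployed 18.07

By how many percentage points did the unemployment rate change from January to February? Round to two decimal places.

The unemployment rate changed by −0.18 percentage points.

January: labor force = 193.53 + 18.74 = 212.27; u = 18.74/212.27 = 8.83%.
February: labor force = 190.91 + 18.07 = 208.98; u = 18.07/208.98 = 8.65%.
Change = 8.65% − 8.83% = −0.18 pp.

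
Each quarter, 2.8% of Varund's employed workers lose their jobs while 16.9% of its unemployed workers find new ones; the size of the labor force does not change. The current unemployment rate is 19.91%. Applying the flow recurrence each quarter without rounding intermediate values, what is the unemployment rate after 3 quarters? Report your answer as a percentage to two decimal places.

With a fixed labor force, u_{t+1} = u_t + s·(1−u_t) − f·u_t = u_t·(1−s−f) + s.
Here 1−s−f = 0.803 and s = 0.028.
u_1 = 0.199100 × 0.803 + 0.028 = 0.187877.
u_2 = 0.187877 × 0.803 + 0.028 = 0.178865.
u_3 = 0.178865 × 0.803 + 0.028 = 0.171629.

Unemployment rate after three quarters ≈ 17.16%.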